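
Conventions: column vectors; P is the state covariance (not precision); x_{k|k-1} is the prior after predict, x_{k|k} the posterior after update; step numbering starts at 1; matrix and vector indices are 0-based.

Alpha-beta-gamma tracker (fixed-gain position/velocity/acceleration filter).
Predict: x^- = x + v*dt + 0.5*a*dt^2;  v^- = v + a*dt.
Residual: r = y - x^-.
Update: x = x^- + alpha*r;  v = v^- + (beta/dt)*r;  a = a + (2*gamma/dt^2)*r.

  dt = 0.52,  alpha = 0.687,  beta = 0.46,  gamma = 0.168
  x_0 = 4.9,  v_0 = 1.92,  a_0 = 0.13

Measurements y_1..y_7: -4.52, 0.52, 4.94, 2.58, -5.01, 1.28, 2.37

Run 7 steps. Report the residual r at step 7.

resid = 2.1880

step 1: x_pred=5.9160  r=-10.4360  x^+=-1.2535  v^+=-7.2442  a^+=-12.8378
step 2: x_pred=-6.7562  r=7.2762  x^+=-1.7575  v^+=-7.4832  a^+=-3.7963
step 3: x_pred=-6.1620  r=11.1020  x^+=1.4651  v^+=0.3637  a^+=9.9990
step 4: x_pred=3.0061  r=-0.4261  x^+=2.7134  v^+=5.1863  a^+=9.4696
step 5: x_pred=6.6905  r=-11.7005  x^+=-1.3477  v^+=-0.2400  a^+=-5.0695
step 6: x_pred=-2.1579  r=3.4379  x^+=0.2039  v^+=0.1651  a^+=-0.7975
step 7: x_pred=0.1820  r=2.1880  x^+=1.6851  v^+=1.6860  a^+=1.9213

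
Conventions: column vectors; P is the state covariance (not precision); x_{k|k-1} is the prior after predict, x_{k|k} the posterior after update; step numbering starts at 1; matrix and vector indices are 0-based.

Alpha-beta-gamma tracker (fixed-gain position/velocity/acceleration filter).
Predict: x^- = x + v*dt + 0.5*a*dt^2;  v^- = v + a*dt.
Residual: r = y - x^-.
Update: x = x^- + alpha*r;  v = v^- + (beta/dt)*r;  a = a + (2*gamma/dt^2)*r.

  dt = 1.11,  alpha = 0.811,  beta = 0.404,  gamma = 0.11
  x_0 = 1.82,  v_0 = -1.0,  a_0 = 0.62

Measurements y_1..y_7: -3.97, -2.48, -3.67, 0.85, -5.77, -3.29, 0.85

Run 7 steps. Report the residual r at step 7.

step 1: x_pred=1.0920  r=-5.0620  x^+=-3.0133  v^+=-2.1542  a^+=-0.2838
step 2: x_pred=-5.5793  r=3.0993  x^+=-3.0658  v^+=-1.3412  a^+=0.2696
step 3: x_pred=-4.3885  r=0.7185  x^+=-3.8058  v^+=-0.7805  a^+=0.3978
step 4: x_pred=-4.4271  r=5.2771  x^+=-0.1474  v^+=1.5817  a^+=1.3401
step 5: x_pred=2.4339  r=-8.2039  x^+=-4.2195  v^+=0.0833  a^+=-0.1248
step 6: x_pred=-4.2038  r=0.9138  x^+=-3.4627  v^+=0.2774  a^+=0.0384
step 7: x_pred=-3.1311  r=3.9811  x^+=0.0976  v^+=1.7690  a^+=0.7493

resid = 3.9811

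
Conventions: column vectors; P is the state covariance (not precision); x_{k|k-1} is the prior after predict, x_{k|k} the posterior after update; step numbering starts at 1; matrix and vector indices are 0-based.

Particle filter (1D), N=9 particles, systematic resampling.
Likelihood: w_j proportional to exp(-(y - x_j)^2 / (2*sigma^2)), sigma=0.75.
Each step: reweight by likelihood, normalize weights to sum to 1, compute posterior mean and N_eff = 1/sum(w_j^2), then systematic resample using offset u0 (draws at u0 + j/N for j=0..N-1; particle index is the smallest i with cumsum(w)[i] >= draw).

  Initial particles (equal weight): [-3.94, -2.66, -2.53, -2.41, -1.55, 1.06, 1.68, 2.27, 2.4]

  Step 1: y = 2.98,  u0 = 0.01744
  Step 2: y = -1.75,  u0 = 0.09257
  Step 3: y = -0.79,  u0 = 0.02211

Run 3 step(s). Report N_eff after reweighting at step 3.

N_eff = 8.1773

step 1: w=[0.0000, 0.0000, 0.0000, 0.0000, 0.0000, 0.0230, 0.1357, 0.3894, 0.4519]  mean=2.2209  Neff=2.6681  idx=[5, 6, 7, 7, 7, 8, 8, 8, 8]
step 2: w=[0.9661, 0.0310, 0.0006, 0.0006, 0.0006, 0.0002, 0.0002, 0.0002, 0.0002]  mean=1.0828  Neff=1.0702  idx=[0, 0, 0, 0, 0, 0, 0, 0, 1]
step 3: w=[0.1236, 0.1236, 0.1236, 0.1236, 0.1236, 0.1236, 0.1236, 0.1236, 0.0114]  mean=1.0671  Neff=8.1773  idx=[0, 1, 1, 2, 3, 4, 5, 6, 7]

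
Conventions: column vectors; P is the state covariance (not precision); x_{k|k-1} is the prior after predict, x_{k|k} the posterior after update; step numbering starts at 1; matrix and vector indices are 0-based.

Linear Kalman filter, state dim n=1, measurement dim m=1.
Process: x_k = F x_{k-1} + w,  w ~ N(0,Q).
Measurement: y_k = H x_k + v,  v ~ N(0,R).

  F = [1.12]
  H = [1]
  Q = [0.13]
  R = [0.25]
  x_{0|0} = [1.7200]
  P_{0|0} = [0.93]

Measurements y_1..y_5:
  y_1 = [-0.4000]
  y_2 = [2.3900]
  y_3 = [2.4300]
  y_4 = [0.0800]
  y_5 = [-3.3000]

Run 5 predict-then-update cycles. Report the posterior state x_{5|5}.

step 1: x^-=[1.9264]  P^-=[1.2966]  S=[1.5466]  K=[0.8384]  nu=[-2.3264]  x^+=[-0.0239]  P^+=[0.2096]
step 2: x^-=[-0.0268]  P^-=[0.3929]  S=[0.6429]  K=[0.6111]  nu=[2.4168]  x^+=[1.4502]  P^+=[0.1528]
step 3: x^-=[1.6242]  P^-=[0.3217]  S=[0.5717]  K=[0.5627]  nu=[0.8058]  x^+=[2.0776]  P^+=[0.1407]
step 4: x^-=[2.3269]  P^-=[0.3065]  S=[0.5565]  K=[0.5507]  nu=[-2.2469]  x^+=[1.0895]  P^+=[0.1377]
step 5: x^-=[1.2202]  P^-=[0.3027]  S=[0.5527]  K=[0.5477]  nu=[-4.5202]  x^+=[-1.2554]  P^+=[0.1369]

x_post = [-1.2554]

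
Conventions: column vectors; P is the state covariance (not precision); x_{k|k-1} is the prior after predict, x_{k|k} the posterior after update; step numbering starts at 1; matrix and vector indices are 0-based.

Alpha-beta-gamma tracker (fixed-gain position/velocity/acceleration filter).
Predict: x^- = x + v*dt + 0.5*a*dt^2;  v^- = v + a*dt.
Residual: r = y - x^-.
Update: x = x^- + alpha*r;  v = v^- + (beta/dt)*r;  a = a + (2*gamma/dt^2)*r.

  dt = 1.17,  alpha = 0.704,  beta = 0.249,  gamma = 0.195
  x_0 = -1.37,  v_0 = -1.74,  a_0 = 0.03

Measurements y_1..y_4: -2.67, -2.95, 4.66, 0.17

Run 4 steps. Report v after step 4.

v_post = 4.1271

step 1: x_pred=-3.3853  r=0.7153  x^+=-2.8817  v^+=-1.5527  a^+=0.2338
step 2: x_pred=-4.5383  r=1.5883  x^+=-3.4201  v^+=-0.9411  a^+=0.6863
step 3: x_pred=-4.0515  r=8.7115  x^+=2.0814  v^+=1.7158  a^+=3.1682
step 4: x_pred=6.2574  r=-6.0874  x^+=1.9719  v^+=4.1271  a^+=1.4339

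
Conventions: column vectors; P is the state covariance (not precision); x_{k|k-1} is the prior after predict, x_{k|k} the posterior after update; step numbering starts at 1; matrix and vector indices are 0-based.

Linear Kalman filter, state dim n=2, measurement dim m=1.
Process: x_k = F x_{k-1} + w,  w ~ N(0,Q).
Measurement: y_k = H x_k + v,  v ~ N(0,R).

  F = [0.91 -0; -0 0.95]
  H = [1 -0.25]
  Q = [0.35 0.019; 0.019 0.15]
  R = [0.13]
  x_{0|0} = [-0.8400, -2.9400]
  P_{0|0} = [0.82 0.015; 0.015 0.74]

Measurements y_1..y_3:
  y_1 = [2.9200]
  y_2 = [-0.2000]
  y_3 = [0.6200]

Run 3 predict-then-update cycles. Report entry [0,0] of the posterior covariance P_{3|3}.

step 1: x^-=[-0.7644, -2.7930]  P^-=[1.0290 0.0320; 0.0320 0.8178]  S=[1.1942]  K=[0.8550; -0.1444]  nu=[2.9861]  x^+=[1.7888, -3.2243]  P^+=[0.1560 0.1795; 0.1795 0.7929]
step 2: x^-=[1.6278, -3.0631]  P^-=[0.4792 0.1741; 0.1741 0.8656]  S=[0.5762]  K=[0.7561; -0.0734]  nu=[-2.5936]  x^+=[-0.3331, -2.8729]  P^+=[0.1498 0.2061; 0.2061 0.8625]
step 3: x^-=[-0.3031, -2.7292]  P^-=[0.4741 0.1972; 0.1972 0.9284]  S=[0.5635]  K=[0.7538; -0.0620]  nu=[0.2408]  x^+=[-0.1216, -2.7442]  P^+=[0.1539 0.2235; 0.2235 0.9263]

P_post[0,0] = 0.1539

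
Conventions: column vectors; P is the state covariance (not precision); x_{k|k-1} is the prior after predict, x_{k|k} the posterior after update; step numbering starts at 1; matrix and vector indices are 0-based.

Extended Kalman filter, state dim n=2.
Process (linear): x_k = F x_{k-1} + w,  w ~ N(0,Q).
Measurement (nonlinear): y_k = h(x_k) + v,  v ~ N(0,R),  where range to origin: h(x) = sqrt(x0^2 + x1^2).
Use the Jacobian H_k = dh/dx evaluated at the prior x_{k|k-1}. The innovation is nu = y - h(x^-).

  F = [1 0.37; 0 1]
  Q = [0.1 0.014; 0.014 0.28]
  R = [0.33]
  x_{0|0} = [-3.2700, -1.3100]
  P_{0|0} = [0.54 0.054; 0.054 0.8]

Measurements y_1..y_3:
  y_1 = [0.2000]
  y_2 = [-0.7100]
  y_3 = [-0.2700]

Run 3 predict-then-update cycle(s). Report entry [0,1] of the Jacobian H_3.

H_jac[0,1] = -0.4158

step 1: x^-=[-3.7547, -1.3100]  P^-=[0.7895 0.3640; 0.3640 1.0800]  H_jac=[-0.9442 -0.3294]  S=[1.3774]  K=[-0.6282; -0.5078]  nu=[-3.7767]  x^+=[-1.3822, 0.6078]  P^+=[0.2459 -0.0754; -0.0754 0.7248]
step 2: x^-=[-1.1573, 0.6078]  P^-=[0.3893 0.2068; 0.2068 1.0048]  H_jac=[-0.8853 0.4650]  S=[0.6821]  K=[-0.3643; 0.4165]  nu=[-2.0172]  x^+=[-0.4224, -0.2324]  P^+=[0.2988 0.3103; 0.3103 0.8865]
step 3: x^-=[-0.5084, -0.2324]  P^-=[0.7497 0.6523; 0.6523 1.1665]  H_jac=[-0.9094 -0.4158]  S=[1.6451]  K=[-0.5793; -0.6554]  nu=[-0.8290]  x^+=[-0.0281, 0.3109]  P^+=[0.1976 0.0276; 0.0276 0.4597]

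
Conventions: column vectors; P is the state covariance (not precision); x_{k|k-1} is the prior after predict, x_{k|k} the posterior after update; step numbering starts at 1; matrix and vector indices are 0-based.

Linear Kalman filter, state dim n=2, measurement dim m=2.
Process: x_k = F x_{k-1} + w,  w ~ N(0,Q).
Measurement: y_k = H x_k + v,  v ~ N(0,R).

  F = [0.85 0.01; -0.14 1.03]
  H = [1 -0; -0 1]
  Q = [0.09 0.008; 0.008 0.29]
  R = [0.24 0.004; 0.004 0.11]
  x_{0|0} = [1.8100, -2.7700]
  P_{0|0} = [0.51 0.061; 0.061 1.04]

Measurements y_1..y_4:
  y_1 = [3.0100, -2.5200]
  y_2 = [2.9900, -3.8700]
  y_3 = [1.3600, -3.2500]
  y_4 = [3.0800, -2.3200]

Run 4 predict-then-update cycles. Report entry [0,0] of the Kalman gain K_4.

K[0,0] = 0.4027

step 1: x^-=[1.5108, -3.1065]  P^-=[0.4596 0.0113; 0.0113 1.3857]  S=[0.6996 0.0153; 0.0153 1.4957]  K=[0.6569 0.0008; -0.0041 0.9265]  nu=[1.4992, 0.5865]  x^+=[2.4962, -2.5693]  P^+=[0.1577 0.0027; 0.0027 0.1019]
step 2: x^-=[2.0961, -2.9958]  P^-=[0.2040 -0.0073; -0.0073 0.4004]  S=[0.4440 -0.0033; -0.0033 0.5104]  K=[0.4593 -0.0114; -0.0106 0.7844]  nu=[0.8939, -0.8742]  x^+=[2.5166, -3.6910]  P^+=[0.1102 0.0006; 0.0006 0.0862]
step 3: x^-=[2.1022, -4.1541]  P^-=[0.1696 -0.0037; -0.0037 0.3835]  S=[0.4096 0.0003; 0.0003 0.4935]  K=[0.4141 -0.0078; -0.0096 0.7771]  nu=[-0.7422, 0.9041]  x^+=[1.7878, -3.4444]  P^+=[0.0994 0.0008; 0.0008 0.0854]
step 4: x^-=[1.4852, -3.7980]  P^-=[0.1618 -0.0022; -0.0022 0.3824]  S=[0.4018 0.0018; 0.0018 0.4924]  K=[0.4027 -0.0060; -0.0090 0.7766]  nu=[1.5948, 1.4780]  x^+=[2.1186, -2.6645]  P^+=[0.0966 0.0010; 0.0010 0.0854]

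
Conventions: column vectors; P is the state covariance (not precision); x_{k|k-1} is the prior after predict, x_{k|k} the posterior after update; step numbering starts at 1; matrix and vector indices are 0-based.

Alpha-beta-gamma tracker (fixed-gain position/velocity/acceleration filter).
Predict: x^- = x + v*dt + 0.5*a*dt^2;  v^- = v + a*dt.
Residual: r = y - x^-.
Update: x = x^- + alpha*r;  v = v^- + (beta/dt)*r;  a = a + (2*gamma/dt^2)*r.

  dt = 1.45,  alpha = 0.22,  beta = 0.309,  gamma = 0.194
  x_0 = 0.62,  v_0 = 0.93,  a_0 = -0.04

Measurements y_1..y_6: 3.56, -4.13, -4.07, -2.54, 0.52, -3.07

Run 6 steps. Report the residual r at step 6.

step 1: x_pred=1.9265  r=1.6335  x^+=2.2858  v^+=1.2201  a^+=0.2615
step 2: x_pred=4.3299  r=-8.4599  x^+=2.4687  v^+=-0.2036  a^+=-1.2997
step 3: x_pred=0.8071  r=-4.8771  x^+=-0.2658  v^+=-3.1276  a^+=-2.1998
step 4: x_pred=-7.1133  r=4.5733  x^+=-6.1072  v^+=-5.3426  a^+=-1.3558
step 5: x_pred=-15.2793  r=15.7993  x^+=-11.8035  v^+=-3.9417  a^+=1.5598
step 6: x_pred=-15.8791  r=12.8091  x^+=-13.0611  v^+=1.0497  a^+=3.9237

resid = 12.8091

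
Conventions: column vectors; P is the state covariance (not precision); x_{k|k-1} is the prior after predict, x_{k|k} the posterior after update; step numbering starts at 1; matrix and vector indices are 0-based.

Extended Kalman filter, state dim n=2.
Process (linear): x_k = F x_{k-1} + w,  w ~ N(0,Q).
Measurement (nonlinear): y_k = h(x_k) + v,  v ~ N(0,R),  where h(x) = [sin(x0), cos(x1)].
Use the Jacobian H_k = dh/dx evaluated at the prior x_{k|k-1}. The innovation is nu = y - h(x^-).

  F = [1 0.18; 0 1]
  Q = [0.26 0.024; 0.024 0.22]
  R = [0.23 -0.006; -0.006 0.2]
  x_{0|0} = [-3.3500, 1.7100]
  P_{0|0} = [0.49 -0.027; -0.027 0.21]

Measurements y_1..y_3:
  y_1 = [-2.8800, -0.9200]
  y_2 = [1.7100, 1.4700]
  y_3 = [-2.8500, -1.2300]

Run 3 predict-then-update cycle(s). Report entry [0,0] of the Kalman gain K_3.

K[0,0] = 0.6210

step 1: x^-=[-3.0422, 1.7100]  P^-=[0.7471 0.0348; 0.0348 0.4300]  H_jac=[-0.9951 0.0000; 0.0000 -0.9903]  S=[0.9697 0.0283; 0.0283 0.6217]  K=[-0.7660 -0.0206; -0.0157 -0.6842]  nu=[-2.7808, -0.7812]  x^+=[-0.8960, 2.2883]  P^+=[0.1769 -0.0005; -0.0005 0.1381]
step 2: x^-=[-0.4841, 2.2883]  P^-=[0.4412 0.0484; 0.0484 0.3581]  H_jac=[0.8851 0.0000; 0.0000 -0.7534]  S=[0.5756 -0.0383; -0.0383 0.4033]  K=[0.6767 -0.0262; 0.0301 -0.6662]  nu=[2.1755, 2.1275]  x^+=[0.9322, 0.9365]  P^+=[0.1760 0.0123; 0.0123 0.1771]
step 3: x^-=[1.1008, 0.9365]  P^-=[0.4462 0.0682; 0.0682 0.3971]  H_jac=[0.4529 0.0000; 0.0000 -0.8055]  S=[0.3215 -0.0309; -0.0309 0.4576]  K=[0.6210 -0.0782; 0.0291 -0.6969]  nu=[-3.7416, -1.8226]  x^+=[-1.0803, 2.0978]  P^+=[0.3164 0.0240; 0.0240 0.1733]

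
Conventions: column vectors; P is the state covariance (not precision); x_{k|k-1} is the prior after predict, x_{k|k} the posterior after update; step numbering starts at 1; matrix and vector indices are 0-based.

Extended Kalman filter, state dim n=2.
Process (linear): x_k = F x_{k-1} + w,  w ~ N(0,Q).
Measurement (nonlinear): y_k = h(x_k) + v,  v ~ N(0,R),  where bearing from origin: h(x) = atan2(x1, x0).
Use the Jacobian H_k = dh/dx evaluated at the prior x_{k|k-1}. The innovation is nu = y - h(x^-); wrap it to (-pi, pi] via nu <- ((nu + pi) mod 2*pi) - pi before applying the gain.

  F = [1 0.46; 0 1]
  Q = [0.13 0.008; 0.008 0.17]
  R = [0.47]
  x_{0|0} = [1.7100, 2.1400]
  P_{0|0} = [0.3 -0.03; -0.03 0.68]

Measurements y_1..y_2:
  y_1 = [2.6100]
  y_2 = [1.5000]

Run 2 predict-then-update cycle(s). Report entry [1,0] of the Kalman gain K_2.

step 1: x^-=[2.6944, 2.1400]  P^-=[0.5463 0.2908; 0.2908 0.8500]  H_jac=[-0.1808 0.2276]  S=[0.5079]  K=[-0.0641; 0.2774]  nu=[1.9388]  x^+=[2.5701, 2.6777]  P^+=[0.5442 0.2998; 0.2998 0.8109]
step 2: x^-=[3.8019, 2.6777]  P^-=[1.1216 0.6809; 0.6809 0.9809]  H_jac=[-0.1238 0.1758]  S=[0.4879]  K=[-0.0393; 0.1807]  nu=[0.8864]  x^+=[3.7670, 2.8379]  P^+=[1.1209 0.6843; 0.6843 0.9650]

K[1,0] = 0.1807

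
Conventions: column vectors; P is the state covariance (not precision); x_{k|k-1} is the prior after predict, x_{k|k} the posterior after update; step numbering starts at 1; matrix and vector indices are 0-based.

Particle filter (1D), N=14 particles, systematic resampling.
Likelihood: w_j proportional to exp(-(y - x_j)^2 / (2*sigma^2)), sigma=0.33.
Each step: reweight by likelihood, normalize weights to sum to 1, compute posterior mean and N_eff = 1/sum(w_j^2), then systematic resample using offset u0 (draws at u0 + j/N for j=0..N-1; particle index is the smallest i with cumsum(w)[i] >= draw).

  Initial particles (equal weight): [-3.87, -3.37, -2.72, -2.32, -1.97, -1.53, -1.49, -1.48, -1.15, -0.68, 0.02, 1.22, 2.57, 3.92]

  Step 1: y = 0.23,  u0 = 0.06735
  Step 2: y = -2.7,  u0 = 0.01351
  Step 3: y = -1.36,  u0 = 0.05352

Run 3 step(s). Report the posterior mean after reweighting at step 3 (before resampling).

step 1: w=[0.0000, 0.0000, 0.0000, 0.0000, 0.0000, 0.0000, 0.0000, 0.0000, 0.0002, 0.0263, 0.9605, 0.0131, 0.0000, 0.0000]  mean=0.0171  Neff=1.0830  idx=[10, 10, 10, 10, 10, 10, 10, 10, 10, 10, 10, 10, 10, 11]
step 2: w=[0.0769, 0.0769, 0.0769, 0.0769, 0.0769, 0.0769, 0.0769, 0.0769, 0.0769, 0.0769, 0.0769, 0.0769, 0.0769, 0.0000]  mean=0.0200  Neff=13.0000  idx=[0, 1, 2, 2, 3, 4, 5, 6, 7, 8, 9, 10, 11, 12]
step 3: w=[0.0714, 0.0714, 0.0714, 0.0714, 0.0714, 0.0714, 0.0714, 0.0714, 0.0714, 0.0714, 0.0714, 0.0714, 0.0714, 0.0714]  mean=0.0200  Neff=14.0000  idx=[0, 1, 2, 3, 4, 5, 6, 7, 8, 9, 10, 11, 12, 13]

post_mean = 0.0200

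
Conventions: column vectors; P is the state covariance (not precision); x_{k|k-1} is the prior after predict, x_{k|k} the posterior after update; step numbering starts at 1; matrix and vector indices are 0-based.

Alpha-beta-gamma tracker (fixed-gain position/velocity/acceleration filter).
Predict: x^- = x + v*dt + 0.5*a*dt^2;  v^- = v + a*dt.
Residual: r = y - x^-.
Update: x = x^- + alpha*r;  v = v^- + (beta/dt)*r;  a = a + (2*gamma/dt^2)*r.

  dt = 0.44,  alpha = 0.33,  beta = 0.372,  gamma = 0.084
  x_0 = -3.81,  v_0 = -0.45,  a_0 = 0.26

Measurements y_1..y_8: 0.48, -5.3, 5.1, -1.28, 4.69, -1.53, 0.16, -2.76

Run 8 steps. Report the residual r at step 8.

step 1: x_pred=-3.9828  r=4.4628  x^+=-2.5101  v^+=3.4375  a^+=4.1327
step 2: x_pred=-0.5975  r=-4.7025  x^+=-2.1494  v^+=1.2802  a^+=0.0521
step 3: x_pred=-1.5810  r=6.6810  x^+=0.6237  v^+=6.9516  a^+=5.8496
step 4: x_pred=4.2487  r=-5.5287  x^+=2.4242  v^+=4.8512  a^+=1.0520
step 5: x_pred=4.6606  r=0.0294  x^+=4.6703  v^+=5.3390  a^+=1.0776
step 6: x_pred=7.1238  r=-8.6538  x^+=4.2680  v^+=-1.5032  a^+=-6.4319
step 7: x_pred=2.9840  r=-2.8240  x^+=2.0521  v^+=-6.7208  a^+=-8.8824
step 8: x_pred=-1.7649  r=-0.9951  x^+=-2.0933  v^+=-11.4704  a^+=-9.7460

resid = -0.9951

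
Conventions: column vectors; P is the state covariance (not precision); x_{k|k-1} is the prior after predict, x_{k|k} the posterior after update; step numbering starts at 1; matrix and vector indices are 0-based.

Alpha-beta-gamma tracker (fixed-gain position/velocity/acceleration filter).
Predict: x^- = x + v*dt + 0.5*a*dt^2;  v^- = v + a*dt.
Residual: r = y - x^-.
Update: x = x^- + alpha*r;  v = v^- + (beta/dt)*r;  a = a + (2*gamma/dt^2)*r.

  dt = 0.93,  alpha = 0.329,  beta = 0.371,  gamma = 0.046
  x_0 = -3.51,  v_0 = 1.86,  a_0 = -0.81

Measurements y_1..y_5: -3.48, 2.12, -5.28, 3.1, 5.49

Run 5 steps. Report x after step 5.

x_post = 1.2091

step 1: x_pred=-2.1305  r=-1.3495  x^+=-2.5745  v^+=0.5683  a^+=-0.9535
step 2: x_pred=-2.4583  r=4.5783  x^+=-0.9520  v^+=1.5079  a^+=-0.4666
step 3: x_pred=0.2486  r=-5.5286  x^+=-1.5703  v^+=-1.1315  a^+=-1.0546
step 4: x_pred=-3.0786  r=6.1786  x^+=-1.0459  v^+=0.3525  a^+=-0.3974
step 5: x_pred=-0.8899  r=6.3799  x^+=1.2091  v^+=2.5280  a^+=0.2812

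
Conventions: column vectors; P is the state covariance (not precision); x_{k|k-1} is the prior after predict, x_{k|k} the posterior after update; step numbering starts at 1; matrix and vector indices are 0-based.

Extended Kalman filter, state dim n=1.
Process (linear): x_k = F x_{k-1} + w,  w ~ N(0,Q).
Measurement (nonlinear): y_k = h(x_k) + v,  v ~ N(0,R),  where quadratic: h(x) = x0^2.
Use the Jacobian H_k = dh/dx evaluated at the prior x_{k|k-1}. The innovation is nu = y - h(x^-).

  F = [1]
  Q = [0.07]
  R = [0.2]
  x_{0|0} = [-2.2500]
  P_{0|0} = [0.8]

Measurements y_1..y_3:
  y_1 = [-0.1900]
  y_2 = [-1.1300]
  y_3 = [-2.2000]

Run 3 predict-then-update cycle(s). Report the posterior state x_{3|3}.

step 1: x^-=[-2.2500]  P^-=[0.8700]  H_jac=[-4.5000]  S=[17.8175]  K=[-0.2197]  nu=[-5.2525]  x^+=[-1.0959]  P^+=[0.0098]
step 2: x^-=[-1.0959]  P^-=[0.0798]  H_jac=[-2.1918]  S=[0.5832]  K=[-0.2998]  nu=[-2.3310]  x^+=[-0.3971]  P^+=[0.0274]
step 3: x^-=[-0.3971]  P^-=[0.0974]  H_jac=[-0.7942]  S=[0.2614]  K=[-0.2958]  nu=[-2.3577]  x^+=[0.3003]  P^+=[0.0745]

x_post = [0.3003]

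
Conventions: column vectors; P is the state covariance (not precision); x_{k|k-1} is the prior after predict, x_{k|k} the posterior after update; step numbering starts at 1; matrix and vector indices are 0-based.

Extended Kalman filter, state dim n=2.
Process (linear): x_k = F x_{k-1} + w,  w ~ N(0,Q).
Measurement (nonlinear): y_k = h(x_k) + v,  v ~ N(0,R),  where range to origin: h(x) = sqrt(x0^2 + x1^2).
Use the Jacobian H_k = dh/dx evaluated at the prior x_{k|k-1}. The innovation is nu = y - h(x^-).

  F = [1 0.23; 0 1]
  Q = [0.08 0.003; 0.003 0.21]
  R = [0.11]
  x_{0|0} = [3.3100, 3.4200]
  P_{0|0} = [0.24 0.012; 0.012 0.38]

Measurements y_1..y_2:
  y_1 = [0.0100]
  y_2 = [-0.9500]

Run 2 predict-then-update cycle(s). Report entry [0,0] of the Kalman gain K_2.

step 1: x^-=[4.0966, 3.4200]  P^-=[0.3456 0.1024; 0.1024 0.5900]  H_jac=[0.7677 0.6409]  S=[0.6567]  K=[0.5039; 0.6954]  nu=[-5.3265]  x^+=[1.4125, -0.2842]  P^+=[0.1789 -0.1277; -0.1277 0.2724]
step 2: x^-=[1.3471, -0.2842]  P^-=[0.2145 -0.0621; -0.0621 0.4824]  H_jac=[0.9785 -0.2064]  S=[0.3610]  K=[0.6169; -0.4442]  nu=[-2.3268]  x^+=[-0.0882, 0.7492]  P^+=[0.0771 0.0368; 0.0368 0.4112]

K[0,0] = 0.6169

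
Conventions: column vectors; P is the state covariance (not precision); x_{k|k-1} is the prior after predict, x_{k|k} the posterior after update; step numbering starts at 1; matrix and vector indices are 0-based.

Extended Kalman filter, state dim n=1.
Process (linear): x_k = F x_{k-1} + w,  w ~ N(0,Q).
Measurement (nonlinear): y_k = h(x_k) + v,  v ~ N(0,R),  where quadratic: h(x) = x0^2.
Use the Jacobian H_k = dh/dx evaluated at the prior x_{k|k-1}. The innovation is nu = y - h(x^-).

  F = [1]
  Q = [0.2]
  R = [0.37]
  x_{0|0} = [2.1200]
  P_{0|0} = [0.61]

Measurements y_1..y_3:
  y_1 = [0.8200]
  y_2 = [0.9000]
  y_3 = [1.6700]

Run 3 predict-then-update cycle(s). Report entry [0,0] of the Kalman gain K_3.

K[0,0] = 0.3550

step 1: x^-=[2.1200]  P^-=[0.8100]  H_jac=[4.2400]  S=[14.9319]  K=[0.2300]  nu=[-3.6744]  x^+=[1.2749]  P^+=[0.0201]
step 2: x^-=[1.2749]  P^-=[0.2201]  H_jac=[2.5497]  S=[1.8007]  K=[0.3116]  nu=[-0.7253]  x^+=[1.0489]  P^+=[0.0452]
step 3: x^-=[1.0489]  P^-=[0.2452]  H_jac=[2.0977]  S=[1.4491]  K=[0.3550]  nu=[0.5699]  x^+=[1.2512]  P^+=[0.0626]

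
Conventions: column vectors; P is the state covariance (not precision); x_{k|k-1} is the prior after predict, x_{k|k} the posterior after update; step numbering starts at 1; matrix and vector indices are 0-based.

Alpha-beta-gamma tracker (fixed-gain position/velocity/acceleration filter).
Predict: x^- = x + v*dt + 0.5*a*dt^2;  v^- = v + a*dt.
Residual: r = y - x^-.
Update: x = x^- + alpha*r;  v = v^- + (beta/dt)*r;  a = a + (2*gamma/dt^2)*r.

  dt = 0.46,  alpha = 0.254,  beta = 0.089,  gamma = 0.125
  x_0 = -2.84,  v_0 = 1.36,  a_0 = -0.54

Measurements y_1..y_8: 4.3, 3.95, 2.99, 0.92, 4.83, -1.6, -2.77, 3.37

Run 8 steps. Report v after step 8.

step 1: x_pred=-2.2715  r=6.5715  x^+=-0.6024  v^+=2.3830  a^+=7.2241
step 2: x_pred=1.2581  r=2.6919  x^+=1.9419  v^+=6.2269  a^+=10.4045
step 3: x_pred=5.9071  r=-2.9171  x^+=5.1661  v^+=10.4486  a^+=6.9580
step 4: x_pred=10.7086  r=-9.7886  x^+=8.2223  v^+=11.7554  a^+=-4.6070
step 5: x_pred=13.1424  r=-8.3124  x^+=11.0310  v^+=8.0279  a^+=-14.4279
step 6: x_pred=13.1974  r=-14.7974  x^+=9.4389  v^+=-1.4719  a^+=-31.9107
step 7: x_pred=5.3856  r=-8.1556  x^+=3.3141  v^+=-17.7288  a^+=-41.5463
step 8: x_pred=-9.2367  r=12.6067  x^+=-6.0346  v^+=-34.4009  a^+=-26.6518

v_post = -34.4009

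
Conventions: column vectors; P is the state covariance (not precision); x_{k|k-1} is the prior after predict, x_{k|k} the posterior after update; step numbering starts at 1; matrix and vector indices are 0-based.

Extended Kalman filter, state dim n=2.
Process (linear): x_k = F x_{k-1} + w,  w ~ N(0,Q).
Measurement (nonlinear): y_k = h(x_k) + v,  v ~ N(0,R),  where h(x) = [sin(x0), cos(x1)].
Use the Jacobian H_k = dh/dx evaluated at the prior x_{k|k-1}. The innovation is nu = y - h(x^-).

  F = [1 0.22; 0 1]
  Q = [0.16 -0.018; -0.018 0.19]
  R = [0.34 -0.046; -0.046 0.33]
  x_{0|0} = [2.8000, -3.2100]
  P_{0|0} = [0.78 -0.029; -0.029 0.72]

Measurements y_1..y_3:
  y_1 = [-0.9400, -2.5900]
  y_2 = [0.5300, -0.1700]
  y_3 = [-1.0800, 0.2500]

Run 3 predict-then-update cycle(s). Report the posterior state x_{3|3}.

step 1: x^-=[2.0938, -3.2100]  P^-=[0.9621 0.1114; 0.1114 0.9100]  H_jac=[-0.4995 0.0000; 0.0000 -0.0684]  S=[0.5800 -0.0422; -0.0422 0.3343]  K=[-0.8378 -0.1286; -0.1105 -0.2000]  nu=[-1.8063, -1.5923]  x^+=[3.8119, -2.6919]  P^+=[0.5585 0.0568; 0.0568 0.8914]
step 2: x^-=[3.2197, -2.6919]  P^-=[0.7866 0.2349; 0.2349 1.0814]  H_jac=[-0.9970 0.0000; 0.0000 0.4347]  S=[1.1218 -0.1478; -0.1478 0.5343]  K=[-0.6994 -0.0024; -0.0964 0.8531]  nu=[0.6080, 0.7306]  x^+=[2.7928, -2.1272]  P^+=[0.2384 0.0722; 0.0722 0.6578]
step 3: x^-=[2.3248, -2.1272]  P^-=[0.4620 0.1989; 0.1989 0.8478]  H_jac=[-0.6845 0.0000; 0.0000 0.8491]  S=[0.5565 -0.1616; -0.1616 0.9413]  K=[-0.5433 0.0862; -0.0238 0.7607]  nu=[-1.8090, 0.7782]  x^+=[3.3746, -1.4923]  P^+=[0.2756 0.0629; 0.0629 0.2969]

x_post = [3.3746, -1.4923]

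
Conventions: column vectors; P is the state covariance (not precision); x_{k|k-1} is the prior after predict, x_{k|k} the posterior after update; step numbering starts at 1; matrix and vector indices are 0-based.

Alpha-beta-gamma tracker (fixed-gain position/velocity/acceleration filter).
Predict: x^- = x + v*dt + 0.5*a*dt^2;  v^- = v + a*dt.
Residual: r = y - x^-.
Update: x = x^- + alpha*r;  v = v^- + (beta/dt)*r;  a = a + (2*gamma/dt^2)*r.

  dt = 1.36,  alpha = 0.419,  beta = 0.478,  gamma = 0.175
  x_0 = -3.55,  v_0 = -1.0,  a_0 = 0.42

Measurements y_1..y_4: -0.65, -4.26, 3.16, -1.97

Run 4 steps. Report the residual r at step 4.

step 1: x_pred=-4.5216  r=3.8716  x^+=-2.8994  v^+=0.9319  a^+=1.1526
step 2: x_pred=-0.5660  r=-3.6940  x^+=-2.1138  v^+=1.2012  a^+=0.4536
step 3: x_pred=-0.0607  r=3.2207  x^+=1.2888  v^+=2.9501  a^+=1.0631
step 4: x_pred=6.2840  r=-8.2540  x^+=2.8256  v^+=1.4948  a^+=-0.4988

resid = -8.2540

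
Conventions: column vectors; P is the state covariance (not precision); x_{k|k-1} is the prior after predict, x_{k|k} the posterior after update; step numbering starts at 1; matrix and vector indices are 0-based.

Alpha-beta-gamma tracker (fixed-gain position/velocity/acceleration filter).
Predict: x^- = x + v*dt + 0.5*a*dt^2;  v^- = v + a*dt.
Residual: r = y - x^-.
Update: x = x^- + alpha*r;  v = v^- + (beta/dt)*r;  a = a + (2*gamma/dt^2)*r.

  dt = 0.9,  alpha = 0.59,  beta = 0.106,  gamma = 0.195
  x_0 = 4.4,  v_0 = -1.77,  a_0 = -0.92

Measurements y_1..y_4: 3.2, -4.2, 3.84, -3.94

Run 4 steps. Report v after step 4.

v_post = -2.7731

step 1: x_pred=2.4344  r=0.7656  x^+=2.8861  v^+=-2.5078  a^+=-0.5514
step 2: x_pred=0.4057  r=-4.6057  x^+=-2.3116  v^+=-3.5465  a^+=-2.7690
step 3: x_pred=-6.6249  r=10.4649  x^+=-0.4506  v^+=-4.8061  a^+=2.2697
step 4: x_pred=-3.8568  r=-0.0832  x^+=-3.9059  v^+=-2.7731  a^+=2.2297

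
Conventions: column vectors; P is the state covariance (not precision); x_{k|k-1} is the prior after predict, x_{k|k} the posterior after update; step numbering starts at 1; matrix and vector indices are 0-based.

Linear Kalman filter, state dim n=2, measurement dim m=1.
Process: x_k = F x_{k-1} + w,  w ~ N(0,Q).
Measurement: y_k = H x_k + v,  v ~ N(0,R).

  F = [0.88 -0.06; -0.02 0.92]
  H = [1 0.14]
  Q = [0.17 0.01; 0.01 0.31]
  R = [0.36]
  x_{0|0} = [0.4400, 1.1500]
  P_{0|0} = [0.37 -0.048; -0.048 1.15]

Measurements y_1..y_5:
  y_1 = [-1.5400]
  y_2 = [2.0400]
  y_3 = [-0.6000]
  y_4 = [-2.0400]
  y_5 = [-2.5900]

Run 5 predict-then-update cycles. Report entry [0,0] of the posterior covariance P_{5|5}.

P_post[0,0] = 0.2064

step 1: x^-=[0.3182, 1.0492]  P^-=[0.4657 -0.0989; -0.0989 1.2853]  S=[0.8232]  K=[0.5489; 0.0984]  nu=[-2.0051]  x^+=[-0.7824, 0.8518]  P^+=[0.2177 -0.1434; -0.1434 1.2773]
step 2: x^-=[-0.7397, 0.7993]  P^-=[0.3583 -0.1806; -0.1806 1.3965]  S=[0.6951]  K=[0.4791; 0.0214]  nu=[2.6677]  x^+=[0.5385, 0.8566]  P^+=[0.1988 -0.1877; -0.1877 1.3961]
step 3: x^-=[0.4225, 0.7773]  P^-=[0.3488 -0.2228; -0.2228 1.4987]  S=[0.6758]  K=[0.4700; -0.0192]  nu=[-1.1313]  x^+=[-0.1092, 0.7990]  P^+=[0.1995 -0.2167; -0.2167 1.4984]
step 4: x^-=[-0.1440, 0.7372]  P^-=[0.3528 -0.2519; -0.2519 1.5863]  S=[0.6733]  K=[0.4716; -0.0443]  nu=[-1.9992]  x^+=[-1.0868, 0.8258]  P^+=[0.2031 -0.2379; -0.2379 1.5850]
step 5: x^-=[-1.0059, 0.7815]  P^-=[0.3581 -0.2739; -0.2739 1.6604]  S=[0.6739]  K=[0.4744; -0.0615]  nu=[-1.6935]  x^+=[-1.8093, 0.8857]  P^+=[0.2064 -0.2542; -0.2542 1.6578]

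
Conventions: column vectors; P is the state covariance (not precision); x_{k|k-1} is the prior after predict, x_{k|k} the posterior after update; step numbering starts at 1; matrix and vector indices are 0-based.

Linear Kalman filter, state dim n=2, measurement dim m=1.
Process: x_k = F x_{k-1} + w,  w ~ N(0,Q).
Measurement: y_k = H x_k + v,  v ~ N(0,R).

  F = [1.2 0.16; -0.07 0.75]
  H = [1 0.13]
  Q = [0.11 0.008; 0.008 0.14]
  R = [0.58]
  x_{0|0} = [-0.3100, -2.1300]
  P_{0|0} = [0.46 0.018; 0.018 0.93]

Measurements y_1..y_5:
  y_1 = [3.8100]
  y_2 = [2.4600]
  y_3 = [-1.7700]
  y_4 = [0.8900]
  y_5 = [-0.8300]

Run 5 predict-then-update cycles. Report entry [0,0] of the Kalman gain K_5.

K[0,0] = 0.4659

step 1: x^-=[-0.7128, -1.5758]  P^-=[0.8031 0.0970; 0.0970 0.6635]  S=[1.4195]  K=[0.5746; 0.1291]  nu=[4.7277]  x^+=[2.0039, -0.9656]  P^+=[0.3344 -0.0083; -0.0083 0.6398]
step 2: x^-=[2.2502, -0.8645]  P^-=[0.6047 0.0493; 0.0493 0.5024]  S=[1.2060]  K=[0.5067; 0.0950]  nu=[0.3222]  x^+=[2.4134, -0.8339]  P^+=[0.2950 -0.0088; -0.0088 0.4915]
step 3: x^-=[2.7627, -0.7943]  P^-=[0.5441 0.0344; 0.0344 0.4189]  S=[1.1401]  K=[0.4811; 0.0779]  nu=[-4.4294]  x^+=[0.6316, -1.1395]  P^+=[0.2801 -0.0083; -0.0083 0.4119]
step 4: x^-=[0.5755, -0.8989]  P^-=[0.5207 0.0265; 0.0265 0.3740]  S=[1.1139]  K=[0.4706; 0.0674]  nu=[0.4313]  x^+=[0.7785, -0.8698]  P^+=[0.2741 -0.0089; -0.0089 0.3689]
step 5: x^-=[0.7950, -0.7068]  P^-=[0.5107 0.0214; 0.0214 0.3498]  S=[1.1022]  K=[0.4659; 0.0606]  nu=[-1.5331]  x^+=[0.0808, -0.7998]  P^+=[0.2715 -0.0098; -0.0098 0.3457]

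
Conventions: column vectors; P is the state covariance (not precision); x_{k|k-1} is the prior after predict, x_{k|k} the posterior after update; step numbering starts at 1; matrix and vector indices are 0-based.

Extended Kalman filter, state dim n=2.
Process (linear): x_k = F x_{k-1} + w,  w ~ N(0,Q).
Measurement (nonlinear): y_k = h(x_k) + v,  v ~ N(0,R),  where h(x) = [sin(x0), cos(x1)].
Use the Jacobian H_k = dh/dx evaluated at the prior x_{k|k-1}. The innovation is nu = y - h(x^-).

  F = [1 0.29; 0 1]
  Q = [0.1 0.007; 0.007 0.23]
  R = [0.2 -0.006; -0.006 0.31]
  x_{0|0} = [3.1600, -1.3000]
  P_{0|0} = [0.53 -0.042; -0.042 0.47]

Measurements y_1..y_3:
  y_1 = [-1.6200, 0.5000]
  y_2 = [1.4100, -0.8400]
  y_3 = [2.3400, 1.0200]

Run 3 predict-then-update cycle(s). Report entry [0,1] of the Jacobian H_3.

step 1: x^-=[2.7830, -1.3000]  P^-=[0.6452 0.1013; 0.1013 0.7000]  H_jac=[-0.9364 0.0000; 0.0000 0.9636]  S=[0.7657 -0.0974; -0.0974 0.9599]  K=[-0.7862 0.0219; -0.0350 0.6991]  nu=[-1.9710, 0.2325]  x^+=[4.3377, -1.0686]  P^+=[0.1681 0.0119; 0.0119 0.2251]
step 2: x^-=[4.0278, -1.0686]  P^-=[0.2939 0.0842; 0.0842 0.4551]  H_jac=[-0.6324 0.0000; 0.0000 0.8765]  S=[0.3175 -0.0527; -0.0527 0.6597]  K=[-0.5744 0.0660; -0.0683 0.5993]  nu=[2.1847, -1.3214]  x^+=[2.6857, -2.0097]  P^+=[0.1823 0.0273; 0.0273 0.2124]
step 3: x^-=[2.1029, -2.0097]  P^-=[0.3160 0.0959; 0.0959 0.4424]  H_jac=[-0.5073 0.0000; 0.0000 0.9052]  S=[0.2813 -0.0500; -0.0500 0.6725]  K=[-0.5542 0.0878; -0.0679 0.5904]  nu=[1.4782, 1.4449]  x^+=[1.4106, -1.2569]  P^+=[0.2195 0.0338; 0.0338 0.2027]

H_jac[0,1] = 0.0000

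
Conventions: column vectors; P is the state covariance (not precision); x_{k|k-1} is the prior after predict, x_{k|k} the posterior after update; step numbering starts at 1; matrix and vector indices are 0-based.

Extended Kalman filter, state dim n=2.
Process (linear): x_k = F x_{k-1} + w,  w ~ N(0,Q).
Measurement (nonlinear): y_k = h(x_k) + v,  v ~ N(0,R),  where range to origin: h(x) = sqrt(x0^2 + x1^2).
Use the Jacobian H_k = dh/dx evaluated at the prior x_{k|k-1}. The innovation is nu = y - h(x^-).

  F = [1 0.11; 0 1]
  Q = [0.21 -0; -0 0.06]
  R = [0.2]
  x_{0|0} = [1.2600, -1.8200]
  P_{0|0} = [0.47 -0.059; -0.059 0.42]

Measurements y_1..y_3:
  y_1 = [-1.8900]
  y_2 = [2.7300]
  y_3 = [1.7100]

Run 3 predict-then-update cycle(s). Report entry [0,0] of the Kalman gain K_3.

K[0,0] = -0.7541

step 1: x^-=[1.0598, -1.8200]  P^-=[0.6721 -0.0128; -0.0128 0.4800]  H_jac=[0.5032 -0.8642]  S=[0.7398]  K=[0.4721; -0.5694]  nu=[-3.9961]  x^+=[-0.8269, 0.4554]  P^+=[0.5072 0.1861; 0.1861 0.2401]
step 2: x^-=[-0.7768, 0.4554]  P^-=[0.7610 0.2125; 0.2125 0.3001]  H_jac=[-0.8627 0.5058]  S=[0.6577]  K=[-0.8348; -0.0479]  nu=[1.8296]  x^+=[-2.3041, 0.3678]  P^+=[0.3027 0.1862; 0.1862 0.2986]
step 3: x^-=[-2.2636, 0.3678]  P^-=[0.5573 0.2190; 0.2190 0.3586]  H_jac=[-0.9871 0.1604]  S=[0.6828]  K=[-0.7541; -0.2324]  nu=[-0.5833]  x^+=[-1.8237, 0.5034]  P^+=[0.1690 0.0994; 0.0994 0.3217]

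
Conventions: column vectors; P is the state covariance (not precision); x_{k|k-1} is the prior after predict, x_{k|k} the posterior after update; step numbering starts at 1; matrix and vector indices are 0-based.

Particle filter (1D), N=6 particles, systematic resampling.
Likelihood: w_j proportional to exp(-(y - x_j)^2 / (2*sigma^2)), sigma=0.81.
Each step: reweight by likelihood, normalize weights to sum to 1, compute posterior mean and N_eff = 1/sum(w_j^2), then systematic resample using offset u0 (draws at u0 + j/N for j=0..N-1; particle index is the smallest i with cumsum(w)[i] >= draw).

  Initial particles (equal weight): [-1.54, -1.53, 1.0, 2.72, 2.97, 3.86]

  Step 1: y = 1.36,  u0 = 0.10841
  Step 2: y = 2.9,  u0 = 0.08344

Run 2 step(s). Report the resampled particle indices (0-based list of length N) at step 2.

resampled_idx = [2, 4, 4, 5, 5, 5]

step 1: w=[0.0013, 0.0013, 0.6964, 0.1878, 0.1066, 0.0066]  mean=1.5452  Neff=1.8807  idx=[2, 2, 2, 2, 3, 4]
step 2: w=[0.0287, 0.0287, 0.0287, 0.0287, 0.4380, 0.4473]  mean=2.6346  Neff=2.5302  idx=[2, 4, 4, 5, 5, 5]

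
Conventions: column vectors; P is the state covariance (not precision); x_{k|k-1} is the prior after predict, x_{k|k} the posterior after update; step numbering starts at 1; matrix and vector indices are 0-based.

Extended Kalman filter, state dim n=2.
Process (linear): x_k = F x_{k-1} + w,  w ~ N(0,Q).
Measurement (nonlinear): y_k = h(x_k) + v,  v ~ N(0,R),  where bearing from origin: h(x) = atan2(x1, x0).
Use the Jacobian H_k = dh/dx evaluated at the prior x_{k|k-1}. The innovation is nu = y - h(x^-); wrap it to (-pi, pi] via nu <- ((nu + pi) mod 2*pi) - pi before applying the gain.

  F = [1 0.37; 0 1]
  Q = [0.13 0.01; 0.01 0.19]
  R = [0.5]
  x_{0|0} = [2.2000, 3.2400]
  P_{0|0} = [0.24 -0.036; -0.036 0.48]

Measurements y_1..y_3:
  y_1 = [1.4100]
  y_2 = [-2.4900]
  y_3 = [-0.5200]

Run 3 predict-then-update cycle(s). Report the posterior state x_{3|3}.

x_post = [5.7387, 2.6903]

step 1: x^-=[3.3988, 3.2400]  P^-=[0.4091 0.1516; 0.1516 0.6700]  H_jac=[-0.1469 0.1541]  S=[0.5179]  K=[-0.0709; 0.1564]  nu=[0.6485]  x^+=[3.3528, 3.3414]  P^+=[0.4065 0.1573; 0.1573 0.6573]
step 2: x^-=[4.5891, 3.3414]  P^-=[0.7429 0.4106; 0.4106 0.8473]  H_jac=[-0.1037 0.1424]  S=[0.5130]  K=[-0.0362; 0.1522]  nu=[-3.1194]  x^+=[4.7020, 2.8666]  P^+=[0.7422 0.4134; 0.4134 0.8354]
step 3: x^-=[5.7626, 2.8666]  P^-=[1.2925 0.7325; 0.7325 1.0254]  H_jac=[-0.0692 0.1391]  S=[0.5119]  K=[0.0243; 0.1796]  nu=[-0.9816]  x^+=[5.7387, 2.6903]  P^+=[1.2922 0.7303; 0.7303 1.0089]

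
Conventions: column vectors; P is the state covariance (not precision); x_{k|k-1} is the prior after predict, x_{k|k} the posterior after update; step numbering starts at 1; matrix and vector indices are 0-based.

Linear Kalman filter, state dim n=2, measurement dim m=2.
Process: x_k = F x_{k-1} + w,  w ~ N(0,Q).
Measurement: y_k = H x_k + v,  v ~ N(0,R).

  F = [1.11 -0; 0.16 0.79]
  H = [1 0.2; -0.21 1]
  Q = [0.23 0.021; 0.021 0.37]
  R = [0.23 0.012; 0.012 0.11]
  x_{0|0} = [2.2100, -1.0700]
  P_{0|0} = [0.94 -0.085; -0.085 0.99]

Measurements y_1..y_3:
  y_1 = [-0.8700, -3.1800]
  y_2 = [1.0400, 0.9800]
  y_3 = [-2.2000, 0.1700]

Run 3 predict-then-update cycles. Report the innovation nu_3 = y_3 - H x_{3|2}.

step 1: x^-=[2.4531, -0.4917]  P^-=[1.3882 0.1134; 0.1134 0.9904]  S=[1.7032 0.0272; 0.0272 1.1140]  K=[0.8313 -0.1802; 0.1691 0.8636]  nu=[-3.2248, -2.1731]  x^+=[0.1641, -2.9136]  P^+=[0.1833 0.0286; 0.0286 0.1030]
step 2: x^-=[0.1821, -2.2755]  P^-=[0.4558 0.0787; 0.0787 0.4462]  S=[0.7352 0.0809; 0.0809 0.5433]  K=[0.6557 -0.1290; 0.1437 0.7695]  nu=[1.3130, 3.2938]  x^+=[0.6181, 0.4479]  P^+=[0.1445 0.0240; 0.0240 0.0914]
step 3: x^-=[0.6861, 0.4527]  P^-=[0.4080 0.0677; 0.0677 0.4368]  S=[0.6825 0.0786; 0.0786 0.5364]  K=[0.6321 -0.1261; 0.1389 0.7675]  nu=[-2.9766, -0.1387]  x^+=[-1.1779, -0.0670]  P^+=[0.1393 0.0230; 0.0230 0.0909]

innov = [-2.9766, -0.1387]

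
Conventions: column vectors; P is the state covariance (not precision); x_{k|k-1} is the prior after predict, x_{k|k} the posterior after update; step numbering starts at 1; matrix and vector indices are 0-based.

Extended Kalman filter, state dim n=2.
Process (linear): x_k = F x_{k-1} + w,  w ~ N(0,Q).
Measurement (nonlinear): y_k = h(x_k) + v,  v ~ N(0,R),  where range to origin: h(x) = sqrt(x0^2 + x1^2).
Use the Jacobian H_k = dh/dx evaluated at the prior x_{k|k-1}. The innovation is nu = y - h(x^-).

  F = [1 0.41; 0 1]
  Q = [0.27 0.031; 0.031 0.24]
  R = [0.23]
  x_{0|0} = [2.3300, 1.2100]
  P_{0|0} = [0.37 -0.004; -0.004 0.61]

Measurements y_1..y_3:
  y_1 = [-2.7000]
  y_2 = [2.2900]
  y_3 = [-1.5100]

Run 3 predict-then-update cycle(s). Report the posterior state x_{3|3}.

step 1: x^-=[2.8261, 1.2100]  P^-=[0.7393 0.2771; 0.2771 0.8500]  H_jac=[0.9193 0.3936]  S=[1.1869]  K=[0.6644; 0.4965]  nu=[-5.7742]  x^+=[-1.0106, -1.6568]  P^+=[0.2152 -0.1144; -0.1144 0.5574]
step 2: x^-=[-1.6898, -1.6568]  P^-=[0.4851 0.1451; 0.1451 0.7974]  H_jac=[-0.7141 -0.7001]  S=[1.0132]  K=[-0.4421; -0.6532]  nu=[-0.0765]  x^+=[-1.6560, -1.6068]  P^+=[0.2870 -0.1475; -0.1475 0.3651]
step 3: x^-=[-2.3148, -1.6068]  P^-=[0.4974 0.0332; 0.0332 0.6051]  H_jac=[-0.8215 -0.5702]  S=[0.7935]  K=[-0.5388; -0.4691]  nu=[-4.3278]  x^+=[0.0171, 0.4236]  P^+=[0.2671 -0.1674; -0.1674 0.4304]

x_post = [0.0171, 0.4236]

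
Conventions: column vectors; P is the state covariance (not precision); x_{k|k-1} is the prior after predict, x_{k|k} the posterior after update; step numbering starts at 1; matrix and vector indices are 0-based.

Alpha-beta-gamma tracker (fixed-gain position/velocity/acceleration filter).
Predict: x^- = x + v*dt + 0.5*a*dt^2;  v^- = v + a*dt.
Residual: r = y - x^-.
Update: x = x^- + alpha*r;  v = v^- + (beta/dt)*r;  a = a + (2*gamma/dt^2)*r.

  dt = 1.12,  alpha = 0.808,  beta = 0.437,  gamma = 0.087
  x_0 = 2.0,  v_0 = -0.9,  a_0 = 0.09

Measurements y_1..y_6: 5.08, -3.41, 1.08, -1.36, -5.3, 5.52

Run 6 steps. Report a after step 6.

step 1: x_pred=1.0484  r=4.0316  x^+=4.3059  v^+=0.7738  a^+=0.6492
step 2: x_pred=5.5798  r=-8.9898  x^+=-1.6840  v^+=-2.0067  a^+=-0.5978
step 3: x_pred=-4.3064  r=5.3864  x^+=0.0458  v^+=-0.5745  a^+=0.1494
step 4: x_pred=-0.5040  r=-0.8560  x^+=-1.1956  v^+=-0.7412  a^+=0.0306
step 5: x_pred=-2.0066  r=-3.2934  x^+=-4.6677  v^+=-1.9919  a^+=-0.4262
step 6: x_pred=-7.1659  r=12.6859  x^+=3.0843  v^+=2.4805  a^+=1.3335

a_post = 1.3335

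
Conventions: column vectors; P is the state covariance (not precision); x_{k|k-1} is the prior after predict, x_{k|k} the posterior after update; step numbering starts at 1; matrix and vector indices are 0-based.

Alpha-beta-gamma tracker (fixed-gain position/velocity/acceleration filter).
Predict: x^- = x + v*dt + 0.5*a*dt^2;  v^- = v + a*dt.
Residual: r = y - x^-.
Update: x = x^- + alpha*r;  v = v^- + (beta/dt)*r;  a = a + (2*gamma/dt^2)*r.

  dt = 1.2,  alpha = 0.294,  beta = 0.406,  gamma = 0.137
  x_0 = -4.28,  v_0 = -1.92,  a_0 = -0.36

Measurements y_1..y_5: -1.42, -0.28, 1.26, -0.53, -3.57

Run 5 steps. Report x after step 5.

x_post = 6.2147

step 1: x_pred=-6.8432  r=5.4232  x^+=-5.2488  v^+=-0.5172  a^+=0.6719
step 2: x_pred=-5.3856  r=5.1056  x^+=-3.8845  v^+=2.0165  a^+=1.6434
step 3: x_pred=-0.2815  r=1.5415  x^+=0.1717  v^+=4.5101  a^+=1.9367
step 4: x_pred=6.9783  r=-7.5083  x^+=4.7709  v^+=4.2939  a^+=0.5080
step 5: x_pred=10.2893  r=-13.8593  x^+=6.2147  v^+=0.2144  a^+=-2.1291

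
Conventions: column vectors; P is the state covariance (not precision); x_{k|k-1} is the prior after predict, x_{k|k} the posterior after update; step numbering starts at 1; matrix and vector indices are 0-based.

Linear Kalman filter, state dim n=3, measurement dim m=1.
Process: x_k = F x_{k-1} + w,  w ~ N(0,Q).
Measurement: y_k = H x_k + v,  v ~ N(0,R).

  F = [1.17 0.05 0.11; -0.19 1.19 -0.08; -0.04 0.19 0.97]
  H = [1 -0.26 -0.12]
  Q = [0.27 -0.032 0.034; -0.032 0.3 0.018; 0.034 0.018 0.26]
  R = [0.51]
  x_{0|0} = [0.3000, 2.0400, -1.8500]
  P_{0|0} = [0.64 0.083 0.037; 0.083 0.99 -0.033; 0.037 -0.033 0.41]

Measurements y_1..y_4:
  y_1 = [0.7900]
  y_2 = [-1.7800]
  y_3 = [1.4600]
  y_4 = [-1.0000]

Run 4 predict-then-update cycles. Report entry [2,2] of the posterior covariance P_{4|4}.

step 1: x^-=[0.2495, 2.5186, -1.4189]  P^-=[1.1724 -0.0126 0.1150; -0.0126 1.6975 0.1636; 0.1150 0.1636 0.6662]  S=[1.7959]  K=[0.6470; -0.2637; -0.0042]  nu=[1.0251]  x^+=[0.9127, 2.2483, -1.4232]  P^+=[0.4207 0.2938 0.1199; 0.2938 1.5726 0.1617; 0.1199 0.1617 0.6662]
step 2: x^-=[1.0237, 2.6159, -0.9898]  P^-=[0.9249 0.3752 0.3118; 0.3752 2.3865 0.4629; 0.3118 0.4629 0.9901]  S=[1.3694]  K=[0.5768; -0.2197; 0.0530]  nu=[-2.2423]  x^+=[-0.2698, 3.1084, -1.1087]  P^+=[0.4692 0.5487 0.2699; 0.5487 2.3204 0.4789; 0.2699 0.4789 0.9863]
step 3: x^-=[-0.2822, 3.8390, -0.4740]  P^-=[1.0690 0.7817 0.5986; 0.7817 3.2780 0.9204; 0.5986 0.9204 1.4197]  S=[1.3283]  K=[0.5977; -0.1363; 0.1422]  nu=[2.6834]  x^+=[1.3217, 3.4734, -0.0924]  P^+=[0.5945 0.8899 0.4857; 0.8899 3.2534 0.9461; 0.4857 0.9461 1.3929]
step 4: x^-=[1.7099, 3.8896, 0.5174]  P^-=[1.3483 1.3122 0.9964; 1.3122 4.3697 1.5653; 0.9964 1.5653 1.9865]  S=[1.3585]  K=[0.6533; -0.0087; 0.2584]  nu=[-1.6365]  x^+=[0.6407, 3.9037, 0.0945]  P^+=[0.7684 1.3199 0.7671; 1.3199 4.3696 1.5683; 0.7671 1.5683 1.8957]

P_post[2,2] = 1.8957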